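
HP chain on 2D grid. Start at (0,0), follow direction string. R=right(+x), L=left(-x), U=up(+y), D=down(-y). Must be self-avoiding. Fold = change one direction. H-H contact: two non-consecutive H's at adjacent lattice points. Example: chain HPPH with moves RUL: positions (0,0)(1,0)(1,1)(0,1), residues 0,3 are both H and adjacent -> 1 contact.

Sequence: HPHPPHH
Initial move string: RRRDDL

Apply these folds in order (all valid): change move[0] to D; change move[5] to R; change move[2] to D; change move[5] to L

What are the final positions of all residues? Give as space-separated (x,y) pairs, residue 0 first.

Answer: (0,0) (0,-1) (1,-1) (1,-2) (1,-3) (1,-4) (0,-4)

Derivation:
Initial moves: RRRDDL
Fold: move[0]->D => DRRDDL (positions: [(0, 0), (0, -1), (1, -1), (2, -1), (2, -2), (2, -3), (1, -3)])
Fold: move[5]->R => DRRDDR (positions: [(0, 0), (0, -1), (1, -1), (2, -1), (2, -2), (2, -3), (3, -3)])
Fold: move[2]->D => DRDDDR (positions: [(0, 0), (0, -1), (1, -1), (1, -2), (1, -3), (1, -4), (2, -4)])
Fold: move[5]->L => DRDDDL (positions: [(0, 0), (0, -1), (1, -1), (1, -2), (1, -3), (1, -4), (0, -4)])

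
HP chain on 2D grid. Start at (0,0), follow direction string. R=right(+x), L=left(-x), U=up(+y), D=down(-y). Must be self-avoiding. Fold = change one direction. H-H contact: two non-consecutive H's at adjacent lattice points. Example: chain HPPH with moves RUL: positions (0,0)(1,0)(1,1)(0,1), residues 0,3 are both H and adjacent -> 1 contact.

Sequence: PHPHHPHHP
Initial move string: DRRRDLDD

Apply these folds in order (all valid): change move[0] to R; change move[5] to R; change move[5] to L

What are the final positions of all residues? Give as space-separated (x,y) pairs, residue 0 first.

Initial moves: DRRRDLDD
Fold: move[0]->R => RRRRDLDD (positions: [(0, 0), (1, 0), (2, 0), (3, 0), (4, 0), (4, -1), (3, -1), (3, -2), (3, -3)])
Fold: move[5]->R => RRRRDRDD (positions: [(0, 0), (1, 0), (2, 0), (3, 0), (4, 0), (4, -1), (5, -1), (5, -2), (5, -3)])
Fold: move[5]->L => RRRRDLDD (positions: [(0, 0), (1, 0), (2, 0), (3, 0), (4, 0), (4, -1), (3, -1), (3, -2), (3, -3)])

Answer: (0,0) (1,0) (2,0) (3,0) (4,0) (4,-1) (3,-1) (3,-2) (3,-3)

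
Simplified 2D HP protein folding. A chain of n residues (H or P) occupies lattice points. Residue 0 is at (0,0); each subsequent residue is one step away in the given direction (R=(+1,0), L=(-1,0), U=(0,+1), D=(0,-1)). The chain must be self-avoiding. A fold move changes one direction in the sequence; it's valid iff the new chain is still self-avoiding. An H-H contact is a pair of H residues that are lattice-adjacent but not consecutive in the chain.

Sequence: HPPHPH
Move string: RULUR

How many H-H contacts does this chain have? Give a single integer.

Positions: [(0, 0), (1, 0), (1, 1), (0, 1), (0, 2), (1, 2)]
H-H contact: residue 0 @(0,0) - residue 3 @(0, 1)

Answer: 1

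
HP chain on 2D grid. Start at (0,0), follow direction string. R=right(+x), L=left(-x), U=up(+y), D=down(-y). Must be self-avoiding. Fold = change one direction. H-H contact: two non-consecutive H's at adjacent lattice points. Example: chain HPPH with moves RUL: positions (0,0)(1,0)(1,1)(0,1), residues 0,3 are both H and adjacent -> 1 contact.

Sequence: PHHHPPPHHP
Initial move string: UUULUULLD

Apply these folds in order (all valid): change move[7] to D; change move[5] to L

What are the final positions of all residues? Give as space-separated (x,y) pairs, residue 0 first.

Initial moves: UUULUULLD
Fold: move[7]->D => UUULUULDD (positions: [(0, 0), (0, 1), (0, 2), (0, 3), (-1, 3), (-1, 4), (-1, 5), (-2, 5), (-2, 4), (-2, 3)])
Fold: move[5]->L => UUULULLDD (positions: [(0, 0), (0, 1), (0, 2), (0, 3), (-1, 3), (-1, 4), (-2, 4), (-3, 4), (-3, 3), (-3, 2)])

Answer: (0,0) (0,1) (0,2) (0,3) (-1,3) (-1,4) (-2,4) (-3,4) (-3,3) (-3,2)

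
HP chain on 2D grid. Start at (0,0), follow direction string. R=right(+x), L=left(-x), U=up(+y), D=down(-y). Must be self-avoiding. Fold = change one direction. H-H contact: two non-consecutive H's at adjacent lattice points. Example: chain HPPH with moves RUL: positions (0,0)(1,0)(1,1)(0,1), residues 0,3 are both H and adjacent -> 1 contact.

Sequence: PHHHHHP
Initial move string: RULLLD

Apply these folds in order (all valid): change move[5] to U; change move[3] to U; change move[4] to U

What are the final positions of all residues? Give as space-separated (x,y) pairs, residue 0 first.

Answer: (0,0) (1,0) (1,1) (0,1) (0,2) (0,3) (0,4)

Derivation:
Initial moves: RULLLD
Fold: move[5]->U => RULLLU (positions: [(0, 0), (1, 0), (1, 1), (0, 1), (-1, 1), (-2, 1), (-2, 2)])
Fold: move[3]->U => RULULU (positions: [(0, 0), (1, 0), (1, 1), (0, 1), (0, 2), (-1, 2), (-1, 3)])
Fold: move[4]->U => RULUUU (positions: [(0, 0), (1, 0), (1, 1), (0, 1), (0, 2), (0, 3), (0, 4)])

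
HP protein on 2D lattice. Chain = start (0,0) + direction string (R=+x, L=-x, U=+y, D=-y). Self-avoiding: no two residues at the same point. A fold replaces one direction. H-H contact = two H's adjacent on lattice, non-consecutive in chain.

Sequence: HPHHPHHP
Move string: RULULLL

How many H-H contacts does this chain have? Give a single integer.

Answer: 1

Derivation:
Positions: [(0, 0), (1, 0), (1, 1), (0, 1), (0, 2), (-1, 2), (-2, 2), (-3, 2)]
H-H contact: residue 0 @(0,0) - residue 3 @(0, 1)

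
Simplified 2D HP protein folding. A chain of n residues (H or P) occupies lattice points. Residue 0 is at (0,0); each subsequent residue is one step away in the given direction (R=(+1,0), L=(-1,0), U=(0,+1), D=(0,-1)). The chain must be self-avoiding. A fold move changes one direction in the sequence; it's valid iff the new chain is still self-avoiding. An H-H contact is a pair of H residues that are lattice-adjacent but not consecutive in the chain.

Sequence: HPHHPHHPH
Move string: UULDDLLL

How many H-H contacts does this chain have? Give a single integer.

Answer: 1

Derivation:
Positions: [(0, 0), (0, 1), (0, 2), (-1, 2), (-1, 1), (-1, 0), (-2, 0), (-3, 0), (-4, 0)]
H-H contact: residue 0 @(0,0) - residue 5 @(-1, 0)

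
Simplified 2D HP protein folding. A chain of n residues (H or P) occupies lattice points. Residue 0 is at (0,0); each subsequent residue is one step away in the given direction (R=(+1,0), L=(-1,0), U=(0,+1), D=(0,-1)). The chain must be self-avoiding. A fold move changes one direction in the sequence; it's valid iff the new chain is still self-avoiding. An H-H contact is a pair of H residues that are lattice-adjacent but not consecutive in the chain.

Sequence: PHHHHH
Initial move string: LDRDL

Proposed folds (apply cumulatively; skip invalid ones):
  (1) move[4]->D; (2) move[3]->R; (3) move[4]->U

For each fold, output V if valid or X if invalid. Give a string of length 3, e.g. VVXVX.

Initial: LDRDL -> [(0, 0), (-1, 0), (-1, -1), (0, -1), (0, -2), (-1, -2)]
Fold 1: move[4]->D => LDRDD VALID
Fold 2: move[3]->R => LDRRD VALID
Fold 3: move[4]->U => LDRRU VALID

Answer: VVV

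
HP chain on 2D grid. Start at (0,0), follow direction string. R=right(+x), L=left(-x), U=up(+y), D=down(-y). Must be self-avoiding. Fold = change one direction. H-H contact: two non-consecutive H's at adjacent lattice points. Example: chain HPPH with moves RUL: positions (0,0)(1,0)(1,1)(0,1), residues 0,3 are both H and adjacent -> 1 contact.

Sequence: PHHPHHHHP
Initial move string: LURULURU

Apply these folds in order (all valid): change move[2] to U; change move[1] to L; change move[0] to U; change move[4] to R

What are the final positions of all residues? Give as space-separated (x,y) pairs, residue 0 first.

Initial moves: LURULURU
Fold: move[2]->U => LUUULURU (positions: [(0, 0), (-1, 0), (-1, 1), (-1, 2), (-1, 3), (-2, 3), (-2, 4), (-1, 4), (-1, 5)])
Fold: move[1]->L => LLUULURU (positions: [(0, 0), (-1, 0), (-2, 0), (-2, 1), (-2, 2), (-3, 2), (-3, 3), (-2, 3), (-2, 4)])
Fold: move[0]->U => ULUULURU (positions: [(0, 0), (0, 1), (-1, 1), (-1, 2), (-1, 3), (-2, 3), (-2, 4), (-1, 4), (-1, 5)])
Fold: move[4]->R => ULUURURU (positions: [(0, 0), (0, 1), (-1, 1), (-1, 2), (-1, 3), (0, 3), (0, 4), (1, 4), (1, 5)])

Answer: (0,0) (0,1) (-1,1) (-1,2) (-1,3) (0,3) (0,4) (1,4) (1,5)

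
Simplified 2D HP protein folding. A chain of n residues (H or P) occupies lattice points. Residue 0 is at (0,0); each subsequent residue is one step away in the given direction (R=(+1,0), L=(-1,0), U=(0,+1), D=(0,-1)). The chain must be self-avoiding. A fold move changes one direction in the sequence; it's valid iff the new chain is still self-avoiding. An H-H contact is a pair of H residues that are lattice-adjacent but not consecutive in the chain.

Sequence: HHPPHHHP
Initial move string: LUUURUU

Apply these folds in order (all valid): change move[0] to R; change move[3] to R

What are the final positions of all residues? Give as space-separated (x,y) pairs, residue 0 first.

Initial moves: LUUURUU
Fold: move[0]->R => RUUURUU (positions: [(0, 0), (1, 0), (1, 1), (1, 2), (1, 3), (2, 3), (2, 4), (2, 5)])
Fold: move[3]->R => RUURRUU (positions: [(0, 0), (1, 0), (1, 1), (1, 2), (2, 2), (3, 2), (3, 3), (3, 4)])

Answer: (0,0) (1,0) (1,1) (1,2) (2,2) (3,2) (3,3) (3,4)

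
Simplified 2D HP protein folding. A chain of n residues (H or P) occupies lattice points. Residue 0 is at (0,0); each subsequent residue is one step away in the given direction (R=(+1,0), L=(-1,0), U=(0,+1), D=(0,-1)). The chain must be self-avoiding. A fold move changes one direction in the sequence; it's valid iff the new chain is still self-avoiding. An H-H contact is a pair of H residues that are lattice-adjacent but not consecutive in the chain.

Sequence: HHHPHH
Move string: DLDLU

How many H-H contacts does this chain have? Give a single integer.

Answer: 1

Derivation:
Positions: [(0, 0), (0, -1), (-1, -1), (-1, -2), (-2, -2), (-2, -1)]
H-H contact: residue 2 @(-1,-1) - residue 5 @(-2, -1)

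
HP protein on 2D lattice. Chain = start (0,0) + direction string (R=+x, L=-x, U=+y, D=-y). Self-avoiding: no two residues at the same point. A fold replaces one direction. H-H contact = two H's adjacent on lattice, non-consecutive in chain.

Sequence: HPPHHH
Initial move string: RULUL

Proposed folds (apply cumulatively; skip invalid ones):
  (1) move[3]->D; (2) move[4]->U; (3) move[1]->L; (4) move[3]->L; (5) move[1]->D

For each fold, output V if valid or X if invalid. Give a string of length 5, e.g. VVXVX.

Answer: XVXVV

Derivation:
Initial: RULUL -> [(0, 0), (1, 0), (1, 1), (0, 1), (0, 2), (-1, 2)]
Fold 1: move[3]->D => RULDL INVALID (collision), skipped
Fold 2: move[4]->U => RULUU VALID
Fold 3: move[1]->L => RLLUU INVALID (collision), skipped
Fold 4: move[3]->L => RULLU VALID
Fold 5: move[1]->D => RDLLU VALID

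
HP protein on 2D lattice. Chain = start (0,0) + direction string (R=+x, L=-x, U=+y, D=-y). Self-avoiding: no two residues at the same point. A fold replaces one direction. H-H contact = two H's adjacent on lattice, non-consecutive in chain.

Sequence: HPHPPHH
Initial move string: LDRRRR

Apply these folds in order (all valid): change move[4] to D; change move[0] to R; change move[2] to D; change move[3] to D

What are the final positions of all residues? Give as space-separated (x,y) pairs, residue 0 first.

Answer: (0,0) (1,0) (1,-1) (1,-2) (1,-3) (1,-4) (2,-4)

Derivation:
Initial moves: LDRRRR
Fold: move[4]->D => LDRRDR (positions: [(0, 0), (-1, 0), (-1, -1), (0, -1), (1, -1), (1, -2), (2, -2)])
Fold: move[0]->R => RDRRDR (positions: [(0, 0), (1, 0), (1, -1), (2, -1), (3, -1), (3, -2), (4, -2)])
Fold: move[2]->D => RDDRDR (positions: [(0, 0), (1, 0), (1, -1), (1, -2), (2, -2), (2, -3), (3, -3)])
Fold: move[3]->D => RDDDDR (positions: [(0, 0), (1, 0), (1, -1), (1, -2), (1, -3), (1, -4), (2, -4)])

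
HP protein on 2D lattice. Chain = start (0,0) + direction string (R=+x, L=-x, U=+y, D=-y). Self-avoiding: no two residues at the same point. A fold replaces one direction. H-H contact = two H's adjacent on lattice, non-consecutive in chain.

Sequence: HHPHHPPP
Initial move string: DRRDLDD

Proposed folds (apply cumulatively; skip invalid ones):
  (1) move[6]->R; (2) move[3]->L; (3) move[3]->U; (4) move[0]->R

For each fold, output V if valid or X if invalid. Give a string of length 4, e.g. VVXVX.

Initial: DRRDLDD -> [(0, 0), (0, -1), (1, -1), (2, -1), (2, -2), (1, -2), (1, -3), (1, -4)]
Fold 1: move[6]->R => DRRDLDR VALID
Fold 2: move[3]->L => DRRLLDR INVALID (collision), skipped
Fold 3: move[3]->U => DRRULDR INVALID (collision), skipped
Fold 4: move[0]->R => RRRDLDR VALID

Answer: VXXV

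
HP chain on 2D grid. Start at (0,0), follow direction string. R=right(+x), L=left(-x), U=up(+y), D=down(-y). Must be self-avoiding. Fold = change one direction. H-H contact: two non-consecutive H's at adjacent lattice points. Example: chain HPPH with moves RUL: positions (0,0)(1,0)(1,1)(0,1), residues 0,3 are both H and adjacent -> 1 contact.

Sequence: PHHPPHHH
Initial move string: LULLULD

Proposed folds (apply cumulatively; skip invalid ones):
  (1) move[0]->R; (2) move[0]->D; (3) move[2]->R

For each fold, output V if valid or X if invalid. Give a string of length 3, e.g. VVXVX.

Answer: VXX

Derivation:
Initial: LULLULD -> [(0, 0), (-1, 0), (-1, 1), (-2, 1), (-3, 1), (-3, 2), (-4, 2), (-4, 1)]
Fold 1: move[0]->R => RULLULD VALID
Fold 2: move[0]->D => DULLULD INVALID (collision), skipped
Fold 3: move[2]->R => RURLULD INVALID (collision), skipped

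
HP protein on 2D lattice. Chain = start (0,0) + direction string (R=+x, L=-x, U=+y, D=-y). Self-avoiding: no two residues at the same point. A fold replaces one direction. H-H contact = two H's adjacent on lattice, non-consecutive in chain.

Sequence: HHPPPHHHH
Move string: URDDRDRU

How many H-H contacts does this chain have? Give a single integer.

Positions: [(0, 0), (0, 1), (1, 1), (1, 0), (1, -1), (2, -1), (2, -2), (3, -2), (3, -1)]
H-H contact: residue 5 @(2,-1) - residue 8 @(3, -1)

Answer: 1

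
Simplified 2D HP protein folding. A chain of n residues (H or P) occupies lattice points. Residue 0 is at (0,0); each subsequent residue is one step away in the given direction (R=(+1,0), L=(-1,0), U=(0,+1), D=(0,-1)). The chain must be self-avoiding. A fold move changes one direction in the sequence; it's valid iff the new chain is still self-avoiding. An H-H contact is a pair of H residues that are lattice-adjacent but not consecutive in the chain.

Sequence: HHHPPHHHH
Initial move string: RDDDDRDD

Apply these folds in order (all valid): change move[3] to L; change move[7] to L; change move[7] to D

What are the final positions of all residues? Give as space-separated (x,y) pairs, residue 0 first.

Initial moves: RDDDDRDD
Fold: move[3]->L => RDDLDRDD (positions: [(0, 0), (1, 0), (1, -1), (1, -2), (0, -2), (0, -3), (1, -3), (1, -4), (1, -5)])
Fold: move[7]->L => RDDLDRDL (positions: [(0, 0), (1, 0), (1, -1), (1, -2), (0, -2), (0, -3), (1, -3), (1, -4), (0, -4)])
Fold: move[7]->D => RDDLDRDD (positions: [(0, 0), (1, 0), (1, -1), (1, -2), (0, -2), (0, -3), (1, -3), (1, -4), (1, -5)])

Answer: (0,0) (1,0) (1,-1) (1,-2) (0,-2) (0,-3) (1,-3) (1,-4) (1,-5)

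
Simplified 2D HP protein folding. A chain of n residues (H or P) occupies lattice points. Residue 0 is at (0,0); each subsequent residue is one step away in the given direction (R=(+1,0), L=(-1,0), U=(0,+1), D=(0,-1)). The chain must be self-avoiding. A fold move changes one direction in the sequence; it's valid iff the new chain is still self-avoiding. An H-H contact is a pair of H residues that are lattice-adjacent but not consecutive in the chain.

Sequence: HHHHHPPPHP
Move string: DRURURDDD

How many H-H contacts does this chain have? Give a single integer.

Positions: [(0, 0), (0, -1), (1, -1), (1, 0), (2, 0), (2, 1), (3, 1), (3, 0), (3, -1), (3, -2)]
H-H contact: residue 0 @(0,0) - residue 3 @(1, 0)

Answer: 1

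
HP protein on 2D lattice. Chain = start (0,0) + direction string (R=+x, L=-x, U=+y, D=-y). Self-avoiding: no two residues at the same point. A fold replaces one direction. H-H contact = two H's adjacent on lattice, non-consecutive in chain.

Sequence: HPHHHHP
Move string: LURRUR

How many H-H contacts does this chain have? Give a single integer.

Answer: 1

Derivation:
Positions: [(0, 0), (-1, 0), (-1, 1), (0, 1), (1, 1), (1, 2), (2, 2)]
H-H contact: residue 0 @(0,0) - residue 3 @(0, 1)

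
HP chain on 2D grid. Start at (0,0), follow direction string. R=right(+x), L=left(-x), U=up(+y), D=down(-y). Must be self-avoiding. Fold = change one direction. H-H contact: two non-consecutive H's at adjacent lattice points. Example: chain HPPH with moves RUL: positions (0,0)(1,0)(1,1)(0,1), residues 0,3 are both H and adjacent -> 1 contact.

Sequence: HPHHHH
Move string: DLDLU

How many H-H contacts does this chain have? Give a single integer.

Answer: 1

Derivation:
Positions: [(0, 0), (0, -1), (-1, -1), (-1, -2), (-2, -2), (-2, -1)]
H-H contact: residue 2 @(-1,-1) - residue 5 @(-2, -1)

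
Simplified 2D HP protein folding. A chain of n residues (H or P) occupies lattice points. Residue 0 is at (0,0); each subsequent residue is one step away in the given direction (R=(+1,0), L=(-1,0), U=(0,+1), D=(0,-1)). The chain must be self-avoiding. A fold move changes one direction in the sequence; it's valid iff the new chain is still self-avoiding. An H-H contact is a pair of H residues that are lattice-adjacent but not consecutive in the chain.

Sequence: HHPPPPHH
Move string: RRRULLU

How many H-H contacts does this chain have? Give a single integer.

Positions: [(0, 0), (1, 0), (2, 0), (3, 0), (3, 1), (2, 1), (1, 1), (1, 2)]
H-H contact: residue 1 @(1,0) - residue 6 @(1, 1)

Answer: 1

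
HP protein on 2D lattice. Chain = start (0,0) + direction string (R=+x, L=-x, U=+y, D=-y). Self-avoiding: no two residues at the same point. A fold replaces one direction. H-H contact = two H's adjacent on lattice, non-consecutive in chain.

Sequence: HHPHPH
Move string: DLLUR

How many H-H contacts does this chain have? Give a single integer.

Answer: 1

Derivation:
Positions: [(0, 0), (0, -1), (-1, -1), (-2, -1), (-2, 0), (-1, 0)]
H-H contact: residue 0 @(0,0) - residue 5 @(-1, 0)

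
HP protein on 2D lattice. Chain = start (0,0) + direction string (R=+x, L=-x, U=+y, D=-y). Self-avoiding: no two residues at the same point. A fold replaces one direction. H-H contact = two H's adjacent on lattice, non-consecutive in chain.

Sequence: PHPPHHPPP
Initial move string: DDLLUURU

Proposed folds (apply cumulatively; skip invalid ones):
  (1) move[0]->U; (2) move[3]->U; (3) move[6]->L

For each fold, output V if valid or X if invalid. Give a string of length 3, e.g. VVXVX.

Initial: DDLLUURU -> [(0, 0), (0, -1), (0, -2), (-1, -2), (-2, -2), (-2, -1), (-2, 0), (-1, 0), (-1, 1)]
Fold 1: move[0]->U => UDLLUURU INVALID (collision), skipped
Fold 2: move[3]->U => DDLUUURU VALID
Fold 3: move[6]->L => DDLUUULU VALID

Answer: XVV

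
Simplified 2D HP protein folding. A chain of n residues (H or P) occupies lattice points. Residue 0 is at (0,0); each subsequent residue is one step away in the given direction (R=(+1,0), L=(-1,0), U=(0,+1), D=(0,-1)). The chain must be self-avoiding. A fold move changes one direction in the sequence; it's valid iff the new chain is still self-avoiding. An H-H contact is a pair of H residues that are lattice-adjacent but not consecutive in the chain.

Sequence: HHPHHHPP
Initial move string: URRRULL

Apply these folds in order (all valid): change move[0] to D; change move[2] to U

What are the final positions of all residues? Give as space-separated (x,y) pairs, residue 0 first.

Initial moves: URRRULL
Fold: move[0]->D => DRRRULL (positions: [(0, 0), (0, -1), (1, -1), (2, -1), (3, -1), (3, 0), (2, 0), (1, 0)])
Fold: move[2]->U => DRURULL (positions: [(0, 0), (0, -1), (1, -1), (1, 0), (2, 0), (2, 1), (1, 1), (0, 1)])

Answer: (0,0) (0,-1) (1,-1) (1,0) (2,0) (2,1) (1,1) (0,1)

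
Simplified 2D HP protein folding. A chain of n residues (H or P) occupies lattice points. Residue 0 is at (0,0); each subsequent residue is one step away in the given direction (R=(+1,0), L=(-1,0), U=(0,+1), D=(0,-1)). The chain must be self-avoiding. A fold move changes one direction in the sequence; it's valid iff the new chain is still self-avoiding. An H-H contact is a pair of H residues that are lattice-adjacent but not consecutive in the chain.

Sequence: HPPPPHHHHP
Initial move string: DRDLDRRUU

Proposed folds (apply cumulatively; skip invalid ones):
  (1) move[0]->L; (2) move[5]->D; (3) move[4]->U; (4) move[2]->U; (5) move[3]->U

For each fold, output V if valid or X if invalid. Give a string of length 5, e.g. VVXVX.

Answer: XXXXX

Derivation:
Initial: DRDLDRRUU -> [(0, 0), (0, -1), (1, -1), (1, -2), (0, -2), (0, -3), (1, -3), (2, -3), (2, -2), (2, -1)]
Fold 1: move[0]->L => LRDLDRRUU INVALID (collision), skipped
Fold 2: move[5]->D => DRDLDDRUU INVALID (collision), skipped
Fold 3: move[4]->U => DRDLURRUU INVALID (collision), skipped
Fold 4: move[2]->U => DRULDRRUU INVALID (collision), skipped
Fold 5: move[3]->U => DRDUDRRUU INVALID (collision), skipped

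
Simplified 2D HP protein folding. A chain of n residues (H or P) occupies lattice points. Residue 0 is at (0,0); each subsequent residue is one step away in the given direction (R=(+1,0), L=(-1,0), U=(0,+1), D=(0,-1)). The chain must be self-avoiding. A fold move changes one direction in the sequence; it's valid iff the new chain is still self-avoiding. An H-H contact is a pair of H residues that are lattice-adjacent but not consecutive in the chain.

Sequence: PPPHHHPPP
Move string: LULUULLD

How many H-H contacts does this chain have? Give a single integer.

Positions: [(0, 0), (-1, 0), (-1, 1), (-2, 1), (-2, 2), (-2, 3), (-3, 3), (-4, 3), (-4, 2)]
No H-H contacts found.

Answer: 0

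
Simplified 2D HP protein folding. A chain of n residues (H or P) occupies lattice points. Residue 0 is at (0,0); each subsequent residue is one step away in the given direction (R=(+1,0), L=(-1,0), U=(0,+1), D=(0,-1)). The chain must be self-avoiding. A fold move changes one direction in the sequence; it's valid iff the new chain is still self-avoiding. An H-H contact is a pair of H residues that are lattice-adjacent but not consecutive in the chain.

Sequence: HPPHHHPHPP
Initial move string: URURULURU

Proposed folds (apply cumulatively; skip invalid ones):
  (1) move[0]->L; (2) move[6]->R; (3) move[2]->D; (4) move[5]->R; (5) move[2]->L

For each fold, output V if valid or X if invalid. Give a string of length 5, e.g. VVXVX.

Initial: URURULURU -> [(0, 0), (0, 1), (1, 1), (1, 2), (2, 2), (2, 3), (1, 3), (1, 4), (2, 4), (2, 5)]
Fold 1: move[0]->L => LRURULURU INVALID (collision), skipped
Fold 2: move[6]->R => URURULRRU INVALID (collision), skipped
Fold 3: move[2]->D => URDRULURU INVALID (collision), skipped
Fold 4: move[5]->R => URURURURU VALID
Fold 5: move[2]->L => URLRURURU INVALID (collision), skipped

Answer: XXXVX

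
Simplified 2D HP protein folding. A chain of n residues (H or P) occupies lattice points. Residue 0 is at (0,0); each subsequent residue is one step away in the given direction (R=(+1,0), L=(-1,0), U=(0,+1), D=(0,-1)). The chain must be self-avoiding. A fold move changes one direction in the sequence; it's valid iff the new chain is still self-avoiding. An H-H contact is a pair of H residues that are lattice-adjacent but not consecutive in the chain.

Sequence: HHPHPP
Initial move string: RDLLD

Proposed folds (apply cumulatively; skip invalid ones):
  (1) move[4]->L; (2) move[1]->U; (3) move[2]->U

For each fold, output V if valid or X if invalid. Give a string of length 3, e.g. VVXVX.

Initial: RDLLD -> [(0, 0), (1, 0), (1, -1), (0, -1), (-1, -1), (-1, -2)]
Fold 1: move[4]->L => RDLLL VALID
Fold 2: move[1]->U => RULLL VALID
Fold 3: move[2]->U => RUULL VALID

Answer: VVV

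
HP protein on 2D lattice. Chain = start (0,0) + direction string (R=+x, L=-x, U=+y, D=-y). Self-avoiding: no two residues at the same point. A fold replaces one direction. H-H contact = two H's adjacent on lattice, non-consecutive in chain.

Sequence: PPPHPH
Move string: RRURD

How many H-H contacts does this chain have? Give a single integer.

Positions: [(0, 0), (1, 0), (2, 0), (2, 1), (3, 1), (3, 0)]
No H-H contacts found.

Answer: 0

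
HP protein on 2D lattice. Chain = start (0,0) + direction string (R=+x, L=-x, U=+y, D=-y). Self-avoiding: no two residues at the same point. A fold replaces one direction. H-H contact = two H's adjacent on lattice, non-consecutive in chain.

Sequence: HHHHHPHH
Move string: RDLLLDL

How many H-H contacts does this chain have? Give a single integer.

Answer: 1

Derivation:
Positions: [(0, 0), (1, 0), (1, -1), (0, -1), (-1, -1), (-2, -1), (-2, -2), (-3, -2)]
H-H contact: residue 0 @(0,0) - residue 3 @(0, -1)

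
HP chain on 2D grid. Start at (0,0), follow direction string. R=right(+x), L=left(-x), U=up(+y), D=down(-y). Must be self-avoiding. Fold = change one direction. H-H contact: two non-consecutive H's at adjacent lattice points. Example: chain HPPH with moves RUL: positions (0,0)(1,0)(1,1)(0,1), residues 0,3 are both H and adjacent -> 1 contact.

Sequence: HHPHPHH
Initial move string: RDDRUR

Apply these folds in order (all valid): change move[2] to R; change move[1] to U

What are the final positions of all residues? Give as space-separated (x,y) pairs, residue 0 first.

Answer: (0,0) (1,0) (1,1) (2,1) (3,1) (3,2) (4,2)

Derivation:
Initial moves: RDDRUR
Fold: move[2]->R => RDRRUR (positions: [(0, 0), (1, 0), (1, -1), (2, -1), (3, -1), (3, 0), (4, 0)])
Fold: move[1]->U => RURRUR (positions: [(0, 0), (1, 0), (1, 1), (2, 1), (3, 1), (3, 2), (4, 2)])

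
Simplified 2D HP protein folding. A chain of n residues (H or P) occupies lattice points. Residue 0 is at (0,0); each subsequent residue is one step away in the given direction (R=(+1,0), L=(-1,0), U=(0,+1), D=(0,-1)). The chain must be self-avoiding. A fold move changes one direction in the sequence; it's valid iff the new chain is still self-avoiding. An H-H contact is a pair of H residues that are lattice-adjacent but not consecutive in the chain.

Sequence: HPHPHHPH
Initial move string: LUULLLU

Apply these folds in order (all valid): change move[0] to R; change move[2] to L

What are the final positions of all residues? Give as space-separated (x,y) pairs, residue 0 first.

Answer: (0,0) (1,0) (1,1) (0,1) (-1,1) (-2,1) (-3,1) (-3,2)

Derivation:
Initial moves: LUULLLU
Fold: move[0]->R => RUULLLU (positions: [(0, 0), (1, 0), (1, 1), (1, 2), (0, 2), (-1, 2), (-2, 2), (-2, 3)])
Fold: move[2]->L => RULLLLU (positions: [(0, 0), (1, 0), (1, 1), (0, 1), (-1, 1), (-2, 1), (-3, 1), (-3, 2)])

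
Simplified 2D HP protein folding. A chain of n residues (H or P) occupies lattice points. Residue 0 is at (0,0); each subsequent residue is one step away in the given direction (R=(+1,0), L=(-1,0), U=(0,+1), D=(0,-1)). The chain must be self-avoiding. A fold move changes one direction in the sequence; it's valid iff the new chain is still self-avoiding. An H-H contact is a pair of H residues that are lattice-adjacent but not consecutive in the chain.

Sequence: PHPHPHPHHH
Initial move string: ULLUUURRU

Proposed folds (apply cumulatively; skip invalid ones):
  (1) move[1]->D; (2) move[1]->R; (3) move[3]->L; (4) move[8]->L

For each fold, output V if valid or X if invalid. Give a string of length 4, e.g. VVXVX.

Initial: ULLUUURRU -> [(0, 0), (0, 1), (-1, 1), (-2, 1), (-2, 2), (-2, 3), (-2, 4), (-1, 4), (0, 4), (0, 5)]
Fold 1: move[1]->D => UDLUUURRU INVALID (collision), skipped
Fold 2: move[1]->R => URLUUURRU INVALID (collision), skipped
Fold 3: move[3]->L => ULLLUURRU VALID
Fold 4: move[8]->L => ULLLUURRL INVALID (collision), skipped

Answer: XXVX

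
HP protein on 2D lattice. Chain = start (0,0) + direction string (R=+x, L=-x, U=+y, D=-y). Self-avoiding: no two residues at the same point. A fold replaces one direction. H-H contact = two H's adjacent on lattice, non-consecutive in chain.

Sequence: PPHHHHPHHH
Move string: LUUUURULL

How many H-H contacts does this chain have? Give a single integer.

Positions: [(0, 0), (-1, 0), (-1, 1), (-1, 2), (-1, 3), (-1, 4), (0, 4), (0, 5), (-1, 5), (-2, 5)]
H-H contact: residue 5 @(-1,4) - residue 8 @(-1, 5)

Answer: 1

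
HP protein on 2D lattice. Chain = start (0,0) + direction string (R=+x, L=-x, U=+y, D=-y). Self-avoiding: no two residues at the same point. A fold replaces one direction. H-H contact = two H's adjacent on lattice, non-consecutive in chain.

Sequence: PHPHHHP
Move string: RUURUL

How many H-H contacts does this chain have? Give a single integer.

Answer: 0

Derivation:
Positions: [(0, 0), (1, 0), (1, 1), (1, 2), (2, 2), (2, 3), (1, 3)]
No H-H contacts found.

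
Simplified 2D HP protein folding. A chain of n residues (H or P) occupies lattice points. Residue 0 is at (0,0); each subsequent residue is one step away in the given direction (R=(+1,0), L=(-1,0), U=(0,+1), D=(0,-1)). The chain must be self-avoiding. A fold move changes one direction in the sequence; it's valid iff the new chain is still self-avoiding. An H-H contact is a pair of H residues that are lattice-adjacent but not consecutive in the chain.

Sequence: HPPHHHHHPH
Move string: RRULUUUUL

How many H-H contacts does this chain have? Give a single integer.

Answer: 0

Derivation:
Positions: [(0, 0), (1, 0), (2, 0), (2, 1), (1, 1), (1, 2), (1, 3), (1, 4), (1, 5), (0, 5)]
No H-H contacts found.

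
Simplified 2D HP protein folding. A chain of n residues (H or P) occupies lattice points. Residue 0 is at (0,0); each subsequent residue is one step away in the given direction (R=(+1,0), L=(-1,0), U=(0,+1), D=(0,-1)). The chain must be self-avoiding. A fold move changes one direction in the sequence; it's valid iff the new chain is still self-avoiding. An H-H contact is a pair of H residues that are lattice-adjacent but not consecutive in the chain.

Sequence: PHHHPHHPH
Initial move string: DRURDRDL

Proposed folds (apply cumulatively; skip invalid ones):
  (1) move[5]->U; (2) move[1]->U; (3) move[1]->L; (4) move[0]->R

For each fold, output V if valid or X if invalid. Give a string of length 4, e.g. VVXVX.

Answer: XXXV

Derivation:
Initial: DRURDRDL -> [(0, 0), (0, -1), (1, -1), (1, 0), (2, 0), (2, -1), (3, -1), (3, -2), (2, -2)]
Fold 1: move[5]->U => DRURDUDL INVALID (collision), skipped
Fold 2: move[1]->U => DUURDRDL INVALID (collision), skipped
Fold 3: move[1]->L => DLURDRDL INVALID (collision), skipped
Fold 4: move[0]->R => RRURDRDL VALID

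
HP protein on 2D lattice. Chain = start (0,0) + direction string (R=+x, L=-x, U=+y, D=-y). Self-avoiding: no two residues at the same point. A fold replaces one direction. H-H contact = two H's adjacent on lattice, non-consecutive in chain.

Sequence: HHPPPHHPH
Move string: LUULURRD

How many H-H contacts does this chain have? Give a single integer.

Positions: [(0, 0), (-1, 0), (-1, 1), (-1, 2), (-2, 2), (-2, 3), (-1, 3), (0, 3), (0, 2)]
No H-H contacts found.

Answer: 0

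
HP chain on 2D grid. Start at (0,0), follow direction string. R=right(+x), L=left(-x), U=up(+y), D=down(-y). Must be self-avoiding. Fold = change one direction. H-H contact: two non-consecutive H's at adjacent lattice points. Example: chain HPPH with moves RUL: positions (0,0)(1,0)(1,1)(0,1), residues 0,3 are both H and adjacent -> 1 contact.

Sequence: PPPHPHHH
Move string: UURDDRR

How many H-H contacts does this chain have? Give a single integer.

Answer: 0

Derivation:
Positions: [(0, 0), (0, 1), (0, 2), (1, 2), (1, 1), (1, 0), (2, 0), (3, 0)]
No H-H contacts found.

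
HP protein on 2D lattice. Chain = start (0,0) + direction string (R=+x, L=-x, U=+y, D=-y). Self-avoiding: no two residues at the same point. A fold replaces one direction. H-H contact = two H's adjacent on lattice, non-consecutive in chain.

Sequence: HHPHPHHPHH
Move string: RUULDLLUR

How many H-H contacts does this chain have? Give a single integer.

Answer: 2

Derivation:
Positions: [(0, 0), (1, 0), (1, 1), (1, 2), (0, 2), (0, 1), (-1, 1), (-2, 1), (-2, 2), (-1, 2)]
H-H contact: residue 0 @(0,0) - residue 5 @(0, 1)
H-H contact: residue 6 @(-1,1) - residue 9 @(-1, 2)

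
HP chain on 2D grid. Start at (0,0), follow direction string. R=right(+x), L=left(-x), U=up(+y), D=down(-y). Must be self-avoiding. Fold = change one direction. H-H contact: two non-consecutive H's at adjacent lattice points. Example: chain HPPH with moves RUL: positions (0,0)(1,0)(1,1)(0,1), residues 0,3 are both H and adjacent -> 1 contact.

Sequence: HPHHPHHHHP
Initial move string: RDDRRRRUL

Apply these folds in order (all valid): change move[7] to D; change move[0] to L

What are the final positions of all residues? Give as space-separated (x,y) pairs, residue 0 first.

Initial moves: RDDRRRRUL
Fold: move[7]->D => RDDRRRRDL (positions: [(0, 0), (1, 0), (1, -1), (1, -2), (2, -2), (3, -2), (4, -2), (5, -2), (5, -3), (4, -3)])
Fold: move[0]->L => LDDRRRRDL (positions: [(0, 0), (-1, 0), (-1, -1), (-1, -2), (0, -2), (1, -2), (2, -2), (3, -2), (3, -3), (2, -3)])

Answer: (0,0) (-1,0) (-1,-1) (-1,-2) (0,-2) (1,-2) (2,-2) (3,-2) (3,-3) (2,-3)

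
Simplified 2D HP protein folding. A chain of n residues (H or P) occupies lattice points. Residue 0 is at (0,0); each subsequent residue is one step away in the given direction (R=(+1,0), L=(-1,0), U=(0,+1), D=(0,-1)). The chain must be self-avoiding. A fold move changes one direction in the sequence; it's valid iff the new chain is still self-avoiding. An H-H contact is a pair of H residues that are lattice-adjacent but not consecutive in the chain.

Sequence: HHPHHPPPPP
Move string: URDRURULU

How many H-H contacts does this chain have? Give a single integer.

Answer: 1

Derivation:
Positions: [(0, 0), (0, 1), (1, 1), (1, 0), (2, 0), (2, 1), (3, 1), (3, 2), (2, 2), (2, 3)]
H-H contact: residue 0 @(0,0) - residue 3 @(1, 0)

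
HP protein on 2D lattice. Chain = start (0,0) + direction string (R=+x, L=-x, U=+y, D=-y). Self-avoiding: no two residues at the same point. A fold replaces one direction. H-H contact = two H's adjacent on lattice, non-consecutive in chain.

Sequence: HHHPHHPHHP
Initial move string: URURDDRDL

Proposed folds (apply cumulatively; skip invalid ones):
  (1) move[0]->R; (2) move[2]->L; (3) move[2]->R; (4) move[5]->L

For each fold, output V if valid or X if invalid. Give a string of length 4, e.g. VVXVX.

Initial: URURDDRDL -> [(0, 0), (0, 1), (1, 1), (1, 2), (2, 2), (2, 1), (2, 0), (3, 0), (3, -1), (2, -1)]
Fold 1: move[0]->R => RRURDDRDL VALID
Fold 2: move[2]->L => RRLRDDRDL INVALID (collision), skipped
Fold 3: move[2]->R => RRRRDDRDL VALID
Fold 4: move[5]->L => RRRRDLRDL INVALID (collision), skipped

Answer: VXVX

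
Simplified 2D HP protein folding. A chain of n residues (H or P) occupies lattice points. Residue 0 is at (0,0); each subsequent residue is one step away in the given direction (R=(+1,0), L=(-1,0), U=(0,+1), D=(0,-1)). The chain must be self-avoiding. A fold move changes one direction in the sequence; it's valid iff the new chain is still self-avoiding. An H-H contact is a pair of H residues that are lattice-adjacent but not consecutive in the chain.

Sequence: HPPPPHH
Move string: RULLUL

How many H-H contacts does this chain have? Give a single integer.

Positions: [(0, 0), (1, 0), (1, 1), (0, 1), (-1, 1), (-1, 2), (-2, 2)]
No H-H contacts found.

Answer: 0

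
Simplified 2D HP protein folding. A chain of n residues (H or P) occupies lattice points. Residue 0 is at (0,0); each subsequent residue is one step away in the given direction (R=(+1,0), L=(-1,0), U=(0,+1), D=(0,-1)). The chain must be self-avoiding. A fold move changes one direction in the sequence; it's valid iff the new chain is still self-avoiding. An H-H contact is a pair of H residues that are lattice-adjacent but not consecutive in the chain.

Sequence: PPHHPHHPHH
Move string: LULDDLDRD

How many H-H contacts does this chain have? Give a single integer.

Positions: [(0, 0), (-1, 0), (-1, 1), (-2, 1), (-2, 0), (-2, -1), (-3, -1), (-3, -2), (-2, -2), (-2, -3)]
H-H contact: residue 5 @(-2,-1) - residue 8 @(-2, -2)

Answer: 1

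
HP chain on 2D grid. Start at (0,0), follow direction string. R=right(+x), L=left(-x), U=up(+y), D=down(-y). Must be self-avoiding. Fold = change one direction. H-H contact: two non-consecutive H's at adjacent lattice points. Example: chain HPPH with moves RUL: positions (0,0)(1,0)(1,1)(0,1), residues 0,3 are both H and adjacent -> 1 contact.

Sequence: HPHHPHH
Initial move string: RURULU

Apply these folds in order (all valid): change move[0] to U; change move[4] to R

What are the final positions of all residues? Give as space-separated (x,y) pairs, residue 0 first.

Initial moves: RURULU
Fold: move[0]->U => UURULU (positions: [(0, 0), (0, 1), (0, 2), (1, 2), (1, 3), (0, 3), (0, 4)])
Fold: move[4]->R => UURURU (positions: [(0, 0), (0, 1), (0, 2), (1, 2), (1, 3), (2, 3), (2, 4)])

Answer: (0,0) (0,1) (0,2) (1,2) (1,3) (2,3) (2,4)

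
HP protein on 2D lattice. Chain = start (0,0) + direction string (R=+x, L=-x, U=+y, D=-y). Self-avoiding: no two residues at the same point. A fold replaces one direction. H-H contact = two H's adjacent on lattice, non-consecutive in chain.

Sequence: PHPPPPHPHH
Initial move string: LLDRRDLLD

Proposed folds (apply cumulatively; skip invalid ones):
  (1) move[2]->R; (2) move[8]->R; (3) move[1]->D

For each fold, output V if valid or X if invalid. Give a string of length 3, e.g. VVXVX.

Answer: XXV

Derivation:
Initial: LLDRRDLLD -> [(0, 0), (-1, 0), (-2, 0), (-2, -1), (-1, -1), (0, -1), (0, -2), (-1, -2), (-2, -2), (-2, -3)]
Fold 1: move[2]->R => LLRRRDLLD INVALID (collision), skipped
Fold 2: move[8]->R => LLDRRDLLR INVALID (collision), skipped
Fold 3: move[1]->D => LDDRRDLLD VALID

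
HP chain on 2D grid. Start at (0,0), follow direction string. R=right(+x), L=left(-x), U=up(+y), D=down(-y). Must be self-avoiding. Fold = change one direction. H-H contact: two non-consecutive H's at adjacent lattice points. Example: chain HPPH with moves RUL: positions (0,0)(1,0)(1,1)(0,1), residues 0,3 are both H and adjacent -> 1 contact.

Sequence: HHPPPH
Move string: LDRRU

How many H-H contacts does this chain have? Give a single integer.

Answer: 1

Derivation:
Positions: [(0, 0), (-1, 0), (-1, -1), (0, -1), (1, -1), (1, 0)]
H-H contact: residue 0 @(0,0) - residue 5 @(1, 0)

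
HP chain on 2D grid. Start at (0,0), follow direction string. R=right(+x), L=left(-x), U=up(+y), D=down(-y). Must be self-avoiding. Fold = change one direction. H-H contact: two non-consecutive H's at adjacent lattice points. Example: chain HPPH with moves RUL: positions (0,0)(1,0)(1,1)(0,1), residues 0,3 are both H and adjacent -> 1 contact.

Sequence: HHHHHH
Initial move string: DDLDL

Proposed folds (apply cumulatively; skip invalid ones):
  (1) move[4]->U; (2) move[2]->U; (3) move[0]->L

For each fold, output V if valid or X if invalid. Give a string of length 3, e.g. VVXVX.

Initial: DDLDL -> [(0, 0), (0, -1), (0, -2), (-1, -2), (-1, -3), (-2, -3)]
Fold 1: move[4]->U => DDLDU INVALID (collision), skipped
Fold 2: move[2]->U => DDUDL INVALID (collision), skipped
Fold 3: move[0]->L => LDLDL VALID

Answer: XXV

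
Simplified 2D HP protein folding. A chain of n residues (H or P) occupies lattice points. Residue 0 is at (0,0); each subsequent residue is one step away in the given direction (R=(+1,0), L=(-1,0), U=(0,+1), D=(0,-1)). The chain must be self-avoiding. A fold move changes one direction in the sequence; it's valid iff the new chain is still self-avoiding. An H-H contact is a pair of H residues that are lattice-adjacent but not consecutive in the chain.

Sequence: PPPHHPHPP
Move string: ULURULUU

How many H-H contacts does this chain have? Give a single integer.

Positions: [(0, 0), (0, 1), (-1, 1), (-1, 2), (0, 2), (0, 3), (-1, 3), (-1, 4), (-1, 5)]
H-H contact: residue 3 @(-1,2) - residue 6 @(-1, 3)

Answer: 1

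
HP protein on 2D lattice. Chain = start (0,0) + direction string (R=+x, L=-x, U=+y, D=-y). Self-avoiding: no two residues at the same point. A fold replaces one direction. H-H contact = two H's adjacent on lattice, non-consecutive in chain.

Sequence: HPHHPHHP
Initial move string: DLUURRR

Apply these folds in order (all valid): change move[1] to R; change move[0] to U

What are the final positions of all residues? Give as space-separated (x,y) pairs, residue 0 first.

Answer: (0,0) (0,1) (1,1) (1,2) (1,3) (2,3) (3,3) (4,3)

Derivation:
Initial moves: DLUURRR
Fold: move[1]->R => DRUURRR (positions: [(0, 0), (0, -1), (1, -1), (1, 0), (1, 1), (2, 1), (3, 1), (4, 1)])
Fold: move[0]->U => URUURRR (positions: [(0, 0), (0, 1), (1, 1), (1, 2), (1, 3), (2, 3), (3, 3), (4, 3)])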